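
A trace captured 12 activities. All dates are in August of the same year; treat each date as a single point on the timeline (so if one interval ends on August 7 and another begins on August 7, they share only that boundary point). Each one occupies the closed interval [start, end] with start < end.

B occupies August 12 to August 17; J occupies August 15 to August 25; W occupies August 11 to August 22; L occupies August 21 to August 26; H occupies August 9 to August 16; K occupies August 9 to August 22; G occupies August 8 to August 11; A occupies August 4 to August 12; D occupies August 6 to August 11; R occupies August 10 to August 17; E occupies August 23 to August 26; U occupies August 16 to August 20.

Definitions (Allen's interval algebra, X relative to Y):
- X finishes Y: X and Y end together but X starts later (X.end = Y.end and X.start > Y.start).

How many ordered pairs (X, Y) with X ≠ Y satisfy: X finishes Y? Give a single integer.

4

Checking all 132 ordered pairs for relation 'finishes'; matching pairs in alphabetical order:
(B, R): B finishes R ✓
(E, L): E finishes L ✓
(G, D): G finishes D ✓
(W, K): W finishes K ✓
Count: 4.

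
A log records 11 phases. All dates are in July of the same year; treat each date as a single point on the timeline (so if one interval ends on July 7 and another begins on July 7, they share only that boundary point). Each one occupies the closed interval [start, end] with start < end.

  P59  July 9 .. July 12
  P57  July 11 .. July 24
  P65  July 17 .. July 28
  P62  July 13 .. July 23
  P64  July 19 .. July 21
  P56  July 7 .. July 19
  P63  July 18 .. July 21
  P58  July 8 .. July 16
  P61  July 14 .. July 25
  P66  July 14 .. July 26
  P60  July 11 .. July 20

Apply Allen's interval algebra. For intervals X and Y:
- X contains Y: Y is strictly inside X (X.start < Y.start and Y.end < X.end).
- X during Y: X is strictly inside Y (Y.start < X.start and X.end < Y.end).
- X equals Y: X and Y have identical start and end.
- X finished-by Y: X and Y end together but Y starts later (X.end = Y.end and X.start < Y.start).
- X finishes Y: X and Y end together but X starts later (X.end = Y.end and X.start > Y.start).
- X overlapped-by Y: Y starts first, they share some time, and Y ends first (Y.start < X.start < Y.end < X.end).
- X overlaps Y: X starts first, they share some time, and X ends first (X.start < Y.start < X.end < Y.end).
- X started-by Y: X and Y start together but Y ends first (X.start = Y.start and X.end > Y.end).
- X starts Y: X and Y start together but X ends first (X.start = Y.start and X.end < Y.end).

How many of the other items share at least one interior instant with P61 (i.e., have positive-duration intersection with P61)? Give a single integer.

Target P61 = [July 14, July 25].
P56 [July 7, July 19] → overlaps → counts.
P57 [July 11, July 24] → overlaps → counts.
P58 [July 8, July 16] → overlaps → counts.
P59 [July 9, July 12] → before → no.
P60 [July 11, July 20] → overlaps → counts.
P62 [July 13, July 23] → overlaps → counts.
P63 [July 18, July 21] → during → counts.
P64 [July 19, July 21] → during → counts.
P65 [July 17, July 28] → overlapped-by → counts.
P66 [July 14, July 26] → started-by → counts.
Total: 9.

9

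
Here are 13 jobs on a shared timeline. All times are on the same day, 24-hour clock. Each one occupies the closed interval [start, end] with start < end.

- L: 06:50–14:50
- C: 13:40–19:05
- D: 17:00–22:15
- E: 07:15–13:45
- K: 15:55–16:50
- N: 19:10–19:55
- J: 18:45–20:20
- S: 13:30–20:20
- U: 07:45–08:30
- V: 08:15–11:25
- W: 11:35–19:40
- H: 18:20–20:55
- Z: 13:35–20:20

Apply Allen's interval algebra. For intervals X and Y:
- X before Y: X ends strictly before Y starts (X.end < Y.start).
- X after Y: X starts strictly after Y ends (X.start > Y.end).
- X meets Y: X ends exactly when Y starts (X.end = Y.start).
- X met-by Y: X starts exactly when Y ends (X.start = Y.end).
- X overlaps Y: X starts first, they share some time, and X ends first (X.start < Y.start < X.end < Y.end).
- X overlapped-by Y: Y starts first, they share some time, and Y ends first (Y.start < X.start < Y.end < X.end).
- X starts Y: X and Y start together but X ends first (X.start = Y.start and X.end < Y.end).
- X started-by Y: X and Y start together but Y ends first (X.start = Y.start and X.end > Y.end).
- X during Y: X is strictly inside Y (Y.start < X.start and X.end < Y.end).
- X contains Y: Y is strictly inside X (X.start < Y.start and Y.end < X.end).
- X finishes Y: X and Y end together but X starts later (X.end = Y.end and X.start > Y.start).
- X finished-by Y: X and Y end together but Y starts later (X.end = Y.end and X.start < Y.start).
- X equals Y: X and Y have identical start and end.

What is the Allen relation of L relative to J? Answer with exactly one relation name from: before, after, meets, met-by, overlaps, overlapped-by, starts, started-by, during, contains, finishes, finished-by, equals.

L = [06:50, 14:50]; J = [18:45, 20:20].
Compare endpoints: L.start < J.start, L.start < J.end, L.end < J.start, L.end < J.end.
That pattern is 'before'.

before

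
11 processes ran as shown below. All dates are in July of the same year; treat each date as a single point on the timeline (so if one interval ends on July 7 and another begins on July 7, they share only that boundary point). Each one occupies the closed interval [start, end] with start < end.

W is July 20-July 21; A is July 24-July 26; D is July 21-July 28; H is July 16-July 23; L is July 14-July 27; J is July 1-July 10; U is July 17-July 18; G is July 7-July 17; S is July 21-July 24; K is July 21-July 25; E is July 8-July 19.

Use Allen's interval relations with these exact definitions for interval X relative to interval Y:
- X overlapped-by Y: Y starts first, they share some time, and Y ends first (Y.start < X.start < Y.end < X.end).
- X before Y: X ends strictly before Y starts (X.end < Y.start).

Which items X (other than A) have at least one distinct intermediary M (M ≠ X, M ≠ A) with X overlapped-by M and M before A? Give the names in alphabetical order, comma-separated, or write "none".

D, E, G, H, K, L, S

Target A = [July 24, July 26].
Intermediaries M with M before A: E, G, H, J, U, W.
Via E — items with X overlapped-by E: H, L.
Via G — items with X overlapped-by G: E, H, L.
Via H — items with X overlapped-by H: D, K, S.
Via J — items with X overlapped-by J: E, G.
Via U — items with X overlapped-by U: none.
Via W — items with X overlapped-by W: none.
Union: D, E, G, H, K, L, S.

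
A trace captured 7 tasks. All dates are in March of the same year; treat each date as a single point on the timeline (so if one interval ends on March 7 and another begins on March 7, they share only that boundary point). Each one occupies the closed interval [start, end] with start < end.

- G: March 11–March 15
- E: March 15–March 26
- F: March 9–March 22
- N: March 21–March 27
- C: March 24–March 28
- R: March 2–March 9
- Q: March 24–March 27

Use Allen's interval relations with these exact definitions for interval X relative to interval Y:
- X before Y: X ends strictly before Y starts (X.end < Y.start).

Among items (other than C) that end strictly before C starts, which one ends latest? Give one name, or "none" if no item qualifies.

Target C = [March 24, March 28].
E [March 15, March 26] → overlaps → excluded.
F [March 9, March 22] → before → candidate.
G [March 11, March 15] → before → candidate.
N [March 21, March 27] → overlaps → excluded.
Q [March 24, March 27] → starts → excluded.
R [March 2, March 9] → before → candidate.
Among candidates, latest end is March 22 → F.

F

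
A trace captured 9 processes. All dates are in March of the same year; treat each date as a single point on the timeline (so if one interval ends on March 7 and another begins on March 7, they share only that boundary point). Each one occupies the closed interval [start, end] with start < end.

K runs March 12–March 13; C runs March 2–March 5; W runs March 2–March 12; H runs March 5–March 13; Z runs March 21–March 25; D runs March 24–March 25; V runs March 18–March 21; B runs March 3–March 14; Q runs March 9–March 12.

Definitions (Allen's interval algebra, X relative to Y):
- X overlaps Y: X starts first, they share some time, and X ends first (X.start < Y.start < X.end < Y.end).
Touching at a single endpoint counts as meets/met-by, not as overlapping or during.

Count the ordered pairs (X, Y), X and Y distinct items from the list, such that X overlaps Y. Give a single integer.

Checking all 72 ordered pairs for relation 'overlaps'; matching pairs in alphabetical order:
(C, B): C overlaps B ✓
(W, B): W overlaps B ✓
(W, H): W overlaps H ✓
Count: 3.

3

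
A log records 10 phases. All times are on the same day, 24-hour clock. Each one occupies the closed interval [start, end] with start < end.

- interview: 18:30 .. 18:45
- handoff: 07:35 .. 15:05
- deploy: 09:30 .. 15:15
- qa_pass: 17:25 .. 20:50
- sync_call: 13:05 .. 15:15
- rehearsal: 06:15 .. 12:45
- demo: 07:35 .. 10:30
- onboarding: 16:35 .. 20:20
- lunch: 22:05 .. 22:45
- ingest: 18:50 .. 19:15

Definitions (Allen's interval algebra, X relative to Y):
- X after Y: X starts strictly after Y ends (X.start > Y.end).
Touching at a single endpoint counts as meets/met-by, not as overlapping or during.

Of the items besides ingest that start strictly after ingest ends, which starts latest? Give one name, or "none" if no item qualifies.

lunch

Target ingest = [18:50, 19:15].
demo [07:35, 10:30] → before → excluded.
deploy [09:30, 15:15] → before → excluded.
handoff [07:35, 15:05] → before → excluded.
interview [18:30, 18:45] → before → excluded.
lunch [22:05, 22:45] → after → candidate.
onboarding [16:35, 20:20] → contains → excluded.
qa_pass [17:25, 20:50] → contains → excluded.
rehearsal [06:15, 12:45] → before → excluded.
sync_call [13:05, 15:15] → before → excluded.
Among candidates, latest start is 22:05 → lunch.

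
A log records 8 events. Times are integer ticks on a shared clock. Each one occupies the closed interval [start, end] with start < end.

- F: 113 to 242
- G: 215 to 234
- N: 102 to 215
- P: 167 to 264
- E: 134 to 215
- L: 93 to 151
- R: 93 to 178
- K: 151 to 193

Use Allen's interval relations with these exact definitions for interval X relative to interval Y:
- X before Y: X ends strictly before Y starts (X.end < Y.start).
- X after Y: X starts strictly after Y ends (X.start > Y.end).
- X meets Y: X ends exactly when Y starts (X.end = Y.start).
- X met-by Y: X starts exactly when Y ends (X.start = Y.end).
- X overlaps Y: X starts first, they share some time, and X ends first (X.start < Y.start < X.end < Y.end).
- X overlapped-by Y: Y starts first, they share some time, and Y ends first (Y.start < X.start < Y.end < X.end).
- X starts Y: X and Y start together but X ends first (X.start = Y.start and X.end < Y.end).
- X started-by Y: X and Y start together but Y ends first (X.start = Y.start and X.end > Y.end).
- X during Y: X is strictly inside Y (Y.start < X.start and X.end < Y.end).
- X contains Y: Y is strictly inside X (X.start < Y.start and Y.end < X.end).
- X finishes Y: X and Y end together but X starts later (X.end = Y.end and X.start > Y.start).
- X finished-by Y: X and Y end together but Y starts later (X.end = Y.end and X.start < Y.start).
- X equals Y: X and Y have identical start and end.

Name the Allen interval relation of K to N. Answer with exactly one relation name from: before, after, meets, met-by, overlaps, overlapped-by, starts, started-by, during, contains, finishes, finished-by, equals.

during

K = [151, 193]; N = [102, 215].
Compare endpoints: K.start > N.start, K.start < N.end, K.end > N.start, K.end < N.end.
That pattern is 'during'.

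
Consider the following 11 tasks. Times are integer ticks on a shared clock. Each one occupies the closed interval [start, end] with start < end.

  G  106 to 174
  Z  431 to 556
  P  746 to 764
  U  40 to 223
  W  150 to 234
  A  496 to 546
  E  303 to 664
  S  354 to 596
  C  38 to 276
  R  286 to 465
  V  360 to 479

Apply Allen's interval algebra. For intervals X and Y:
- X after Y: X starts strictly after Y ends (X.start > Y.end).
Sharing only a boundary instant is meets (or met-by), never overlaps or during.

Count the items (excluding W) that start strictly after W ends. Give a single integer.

7

Target W = [150, 234].
A [496, 546] → after → counts.
C [38, 276] → contains → no.
E [303, 664] → after → counts.
G [106, 174] → overlaps → no.
P [746, 764] → after → counts.
R [286, 465] → after → counts.
S [354, 596] → after → counts.
U [40, 223] → overlaps → no.
V [360, 479] → after → counts.
Z [431, 556] → after → counts.
Total: 7.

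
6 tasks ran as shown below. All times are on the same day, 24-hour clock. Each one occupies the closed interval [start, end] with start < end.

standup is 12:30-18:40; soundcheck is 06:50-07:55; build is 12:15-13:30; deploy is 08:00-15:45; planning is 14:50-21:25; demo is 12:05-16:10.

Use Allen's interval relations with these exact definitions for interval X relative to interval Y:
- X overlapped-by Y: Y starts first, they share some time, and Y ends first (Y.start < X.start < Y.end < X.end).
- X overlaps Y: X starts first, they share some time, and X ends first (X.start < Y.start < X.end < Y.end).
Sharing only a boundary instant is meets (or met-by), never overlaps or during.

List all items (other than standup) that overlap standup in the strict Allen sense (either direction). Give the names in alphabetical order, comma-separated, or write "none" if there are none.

Target standup = [12:30, 18:40].
build [12:15, 13:30] → overlaps → yes.
demo [12:05, 16:10] → overlaps → yes.
deploy [08:00, 15:45] → overlaps → yes.
planning [14:50, 21:25] → overlapped-by → yes.
soundcheck [06:50, 07:55] → before → no.
Result: build, demo, deploy, planning.

build, demo, deploy, planning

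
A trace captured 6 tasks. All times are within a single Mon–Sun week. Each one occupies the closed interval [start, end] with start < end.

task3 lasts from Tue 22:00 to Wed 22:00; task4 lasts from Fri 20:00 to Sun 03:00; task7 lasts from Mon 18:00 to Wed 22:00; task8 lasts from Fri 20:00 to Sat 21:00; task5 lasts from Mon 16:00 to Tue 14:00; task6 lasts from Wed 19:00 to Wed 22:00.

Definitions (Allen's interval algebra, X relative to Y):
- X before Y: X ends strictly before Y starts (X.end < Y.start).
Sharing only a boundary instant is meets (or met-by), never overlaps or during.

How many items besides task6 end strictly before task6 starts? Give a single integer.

1

Target task6 = [Wed 19:00, Wed 22:00].
task3 [Tue 22:00, Wed 22:00] → finished-by → no.
task4 [Fri 20:00, Sun 03:00] → after → no.
task5 [Mon 16:00, Tue 14:00] → before → counts.
task7 [Mon 18:00, Wed 22:00] → finished-by → no.
task8 [Fri 20:00, Sat 21:00] → after → no.
Total: 1.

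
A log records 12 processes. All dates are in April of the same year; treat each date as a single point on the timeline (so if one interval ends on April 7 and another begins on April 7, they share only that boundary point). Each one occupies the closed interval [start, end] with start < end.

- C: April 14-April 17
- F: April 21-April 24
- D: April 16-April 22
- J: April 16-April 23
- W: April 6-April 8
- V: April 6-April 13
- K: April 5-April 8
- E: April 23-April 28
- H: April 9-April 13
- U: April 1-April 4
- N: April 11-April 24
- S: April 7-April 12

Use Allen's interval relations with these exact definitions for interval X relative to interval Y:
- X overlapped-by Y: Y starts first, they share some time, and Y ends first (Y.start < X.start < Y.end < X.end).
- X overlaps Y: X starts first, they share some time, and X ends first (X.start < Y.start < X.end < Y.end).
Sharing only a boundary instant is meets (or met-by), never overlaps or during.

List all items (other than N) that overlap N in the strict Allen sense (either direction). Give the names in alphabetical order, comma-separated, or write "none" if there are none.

Target N = [April 11, April 24].
C [April 14, April 17] → during → no.
D [April 16, April 22] → during → no.
E [April 23, April 28] → overlapped-by → yes.
F [April 21, April 24] → finishes → no.
H [April 9, April 13] → overlaps → yes.
J [April 16, April 23] → during → no.
K [April 5, April 8] → before → no.
S [April 7, April 12] → overlaps → yes.
U [April 1, April 4] → before → no.
V [April 6, April 13] → overlaps → yes.
W [April 6, April 8] → before → no.
Result: E, H, S, V.

E, H, S, V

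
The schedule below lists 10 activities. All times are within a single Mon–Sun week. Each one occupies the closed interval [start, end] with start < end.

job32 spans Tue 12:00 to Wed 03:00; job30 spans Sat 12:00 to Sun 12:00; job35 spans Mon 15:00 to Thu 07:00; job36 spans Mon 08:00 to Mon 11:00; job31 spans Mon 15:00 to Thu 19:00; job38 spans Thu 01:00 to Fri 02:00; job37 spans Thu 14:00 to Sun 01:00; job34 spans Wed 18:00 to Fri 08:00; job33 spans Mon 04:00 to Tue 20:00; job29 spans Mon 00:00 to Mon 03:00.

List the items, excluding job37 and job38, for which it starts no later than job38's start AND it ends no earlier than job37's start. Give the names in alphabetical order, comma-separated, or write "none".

Conditions: its start is no later than job38's start (X.start <= Thu 01:00) AND its end is no earlier than job37's start (X.end >= Thu 14:00).
job29: start Mon 00:00 <= Thu 01:00? ✓; end Mon 03:00 >= Thu 14:00? ✗ → no.
job30: start Sat 12:00 <= Thu 01:00? ✗; end Sun 12:00 >= Thu 14:00? ✓ → no.
job31: start Mon 15:00 <= Thu 01:00? ✓; end Thu 19:00 >= Thu 14:00? ✓ → yes.
job32: start Tue 12:00 <= Thu 01:00? ✓; end Wed 03:00 >= Thu 14:00? ✗ → no.
job33: start Mon 04:00 <= Thu 01:00? ✓; end Tue 20:00 >= Thu 14:00? ✗ → no.
job34: start Wed 18:00 <= Thu 01:00? ✓; end Fri 08:00 >= Thu 14:00? ✓ → yes.
job35: start Mon 15:00 <= Thu 01:00? ✓; end Thu 07:00 >= Thu 14:00? ✗ → no.
job36: start Mon 08:00 <= Thu 01:00? ✓; end Mon 11:00 >= Thu 14:00? ✗ → no.
Result: job31, job34.

job31, job34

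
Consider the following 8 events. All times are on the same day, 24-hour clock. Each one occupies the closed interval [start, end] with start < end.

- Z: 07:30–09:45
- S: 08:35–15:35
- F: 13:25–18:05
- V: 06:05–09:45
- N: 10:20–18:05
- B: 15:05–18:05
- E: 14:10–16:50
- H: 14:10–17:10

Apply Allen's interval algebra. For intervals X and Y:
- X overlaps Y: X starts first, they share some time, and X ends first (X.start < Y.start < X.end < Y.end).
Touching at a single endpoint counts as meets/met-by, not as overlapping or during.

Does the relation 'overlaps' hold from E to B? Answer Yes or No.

Yes

E = [14:10, 16:50], B = [15:05, 18:05].
Actual relation of E to B: overlaps.
Asked whether 'overlaps' holds → Yes.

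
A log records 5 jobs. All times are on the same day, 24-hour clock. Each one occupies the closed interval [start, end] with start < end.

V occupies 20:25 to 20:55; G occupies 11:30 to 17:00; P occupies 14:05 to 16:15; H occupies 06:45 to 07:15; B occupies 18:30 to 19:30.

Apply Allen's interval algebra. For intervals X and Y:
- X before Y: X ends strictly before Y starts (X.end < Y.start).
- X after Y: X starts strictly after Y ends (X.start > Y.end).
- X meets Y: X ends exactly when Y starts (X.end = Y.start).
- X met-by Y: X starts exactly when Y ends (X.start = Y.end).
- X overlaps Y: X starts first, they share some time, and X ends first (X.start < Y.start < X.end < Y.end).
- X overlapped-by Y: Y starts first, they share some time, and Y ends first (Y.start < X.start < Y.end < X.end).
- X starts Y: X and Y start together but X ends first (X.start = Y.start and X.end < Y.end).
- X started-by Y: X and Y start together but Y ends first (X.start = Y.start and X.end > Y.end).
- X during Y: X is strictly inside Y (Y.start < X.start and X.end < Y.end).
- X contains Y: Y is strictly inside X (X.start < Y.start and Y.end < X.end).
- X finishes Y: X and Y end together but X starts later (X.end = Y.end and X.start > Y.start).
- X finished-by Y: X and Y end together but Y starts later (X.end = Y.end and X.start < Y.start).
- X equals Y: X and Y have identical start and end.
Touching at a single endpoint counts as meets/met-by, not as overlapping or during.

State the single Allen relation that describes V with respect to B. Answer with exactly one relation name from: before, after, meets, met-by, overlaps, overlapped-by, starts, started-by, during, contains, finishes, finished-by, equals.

V = [20:25, 20:55]; B = [18:30, 19:30].
Compare endpoints: V.start > B.start, V.start > B.end, V.end > B.start, V.end > B.end.
That pattern is 'after'.

after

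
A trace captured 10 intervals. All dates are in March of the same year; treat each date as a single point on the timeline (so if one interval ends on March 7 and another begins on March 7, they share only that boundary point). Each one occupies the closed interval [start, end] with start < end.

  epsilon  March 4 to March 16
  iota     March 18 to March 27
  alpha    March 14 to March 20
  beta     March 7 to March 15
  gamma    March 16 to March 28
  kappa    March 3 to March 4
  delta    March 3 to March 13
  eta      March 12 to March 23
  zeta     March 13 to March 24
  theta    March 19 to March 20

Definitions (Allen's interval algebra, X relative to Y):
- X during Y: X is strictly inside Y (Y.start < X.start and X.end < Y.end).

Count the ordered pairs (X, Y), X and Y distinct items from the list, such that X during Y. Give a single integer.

8

Checking all 90 ordered pairs for relation 'during'; matching pairs in alphabetical order:
(alpha, eta): alpha during eta ✓
(alpha, zeta): alpha during zeta ✓
(beta, epsilon): beta during epsilon ✓
(iota, gamma): iota during gamma ✓
(theta, eta): theta during eta ✓
(theta, gamma): theta during gamma ✓
(theta, iota): theta during iota ✓
(theta, zeta): theta during zeta ✓
Count: 8.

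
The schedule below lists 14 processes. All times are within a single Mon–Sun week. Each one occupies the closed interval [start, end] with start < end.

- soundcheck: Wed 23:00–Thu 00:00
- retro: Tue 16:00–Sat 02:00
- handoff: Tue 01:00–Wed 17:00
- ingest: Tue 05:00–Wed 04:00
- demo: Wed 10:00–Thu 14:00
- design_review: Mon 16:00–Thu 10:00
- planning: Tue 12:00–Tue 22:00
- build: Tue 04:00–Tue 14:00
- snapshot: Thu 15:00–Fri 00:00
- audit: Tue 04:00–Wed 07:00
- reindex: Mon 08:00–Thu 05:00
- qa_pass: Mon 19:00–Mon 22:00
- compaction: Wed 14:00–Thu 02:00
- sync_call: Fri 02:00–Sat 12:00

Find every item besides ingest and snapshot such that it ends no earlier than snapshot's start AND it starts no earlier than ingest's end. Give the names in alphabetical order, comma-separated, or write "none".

Conditions: its end is no earlier than snapshot's start (X.end >= Thu 15:00) AND its start is no earlier than ingest's end (X.start >= Wed 04:00).
audit: end Wed 07:00 >= Thu 15:00? ✗; start Tue 04:00 >= Wed 04:00? ✗ → no.
build: end Tue 14:00 >= Thu 15:00? ✗; start Tue 04:00 >= Wed 04:00? ✗ → no.
compaction: end Thu 02:00 >= Thu 15:00? ✗; start Wed 14:00 >= Wed 04:00? ✓ → no.
demo: end Thu 14:00 >= Thu 15:00? ✗; start Wed 10:00 >= Wed 04:00? ✓ → no.
design_review: end Thu 10:00 >= Thu 15:00? ✗; start Mon 16:00 >= Wed 04:00? ✗ → no.
handoff: end Wed 17:00 >= Thu 15:00? ✗; start Tue 01:00 >= Wed 04:00? ✗ → no.
planning: end Tue 22:00 >= Thu 15:00? ✗; start Tue 12:00 >= Wed 04:00? ✗ → no.
qa_pass: end Mon 22:00 >= Thu 15:00? ✗; start Mon 19:00 >= Wed 04:00? ✗ → no.
reindex: end Thu 05:00 >= Thu 15:00? ✗; start Mon 08:00 >= Wed 04:00? ✗ → no.
retro: end Sat 02:00 >= Thu 15:00? ✓; start Tue 16:00 >= Wed 04:00? ✗ → no.
soundcheck: end Thu 00:00 >= Thu 15:00? ✗; start Wed 23:00 >= Wed 04:00? ✓ → no.
sync_call: end Sat 12:00 >= Thu 15:00? ✓; start Fri 02:00 >= Wed 04:00? ✓ → yes.
Result: sync_call.

sync_call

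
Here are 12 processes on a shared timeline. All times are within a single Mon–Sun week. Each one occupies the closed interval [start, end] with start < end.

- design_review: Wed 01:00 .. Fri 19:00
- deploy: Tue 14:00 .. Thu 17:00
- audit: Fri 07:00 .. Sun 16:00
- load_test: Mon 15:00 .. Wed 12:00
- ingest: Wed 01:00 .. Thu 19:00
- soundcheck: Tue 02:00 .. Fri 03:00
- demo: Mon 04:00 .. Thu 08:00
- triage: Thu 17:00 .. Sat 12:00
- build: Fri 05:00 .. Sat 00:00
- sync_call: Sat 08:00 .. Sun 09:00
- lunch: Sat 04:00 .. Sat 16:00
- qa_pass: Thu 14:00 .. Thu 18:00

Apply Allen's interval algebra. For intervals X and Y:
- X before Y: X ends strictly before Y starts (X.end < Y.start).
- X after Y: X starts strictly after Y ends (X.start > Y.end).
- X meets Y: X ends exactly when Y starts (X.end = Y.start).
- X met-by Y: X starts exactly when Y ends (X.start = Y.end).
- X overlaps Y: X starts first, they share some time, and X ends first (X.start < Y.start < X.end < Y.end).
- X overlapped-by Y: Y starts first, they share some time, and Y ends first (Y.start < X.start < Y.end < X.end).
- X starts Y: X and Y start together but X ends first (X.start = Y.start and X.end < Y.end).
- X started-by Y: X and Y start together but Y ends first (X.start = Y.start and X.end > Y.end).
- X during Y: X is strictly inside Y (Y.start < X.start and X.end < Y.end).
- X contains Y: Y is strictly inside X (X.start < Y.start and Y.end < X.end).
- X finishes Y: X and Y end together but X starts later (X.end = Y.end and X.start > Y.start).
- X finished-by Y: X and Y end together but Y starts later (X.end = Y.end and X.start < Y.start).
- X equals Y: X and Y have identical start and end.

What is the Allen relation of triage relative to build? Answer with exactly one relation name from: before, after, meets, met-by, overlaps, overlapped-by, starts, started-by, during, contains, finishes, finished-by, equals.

contains

triage = [Thu 17:00, Sat 12:00]; build = [Fri 05:00, Sat 00:00].
Compare endpoints: triage.start < build.start, triage.start < build.end, triage.end > build.start, triage.end > build.end.
That pattern is 'contains'.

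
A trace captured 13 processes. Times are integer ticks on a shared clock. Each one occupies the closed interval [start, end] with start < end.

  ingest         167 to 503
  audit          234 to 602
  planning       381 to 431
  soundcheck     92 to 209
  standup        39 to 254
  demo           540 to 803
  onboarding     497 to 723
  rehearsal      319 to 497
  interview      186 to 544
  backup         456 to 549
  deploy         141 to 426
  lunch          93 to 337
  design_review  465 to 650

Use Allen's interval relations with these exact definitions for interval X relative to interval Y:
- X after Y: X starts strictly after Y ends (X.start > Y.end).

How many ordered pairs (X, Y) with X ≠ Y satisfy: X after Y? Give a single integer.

Checking all 156 ordered pairs for relation 'after'; matching pairs in alphabetical order:
(audit, soundcheck): audit after soundcheck ✓
(backup, deploy): backup after deploy ✓
(backup, lunch): backup after lunch ✓
(backup, planning): backup after planning ✓
(backup, soundcheck): backup after soundcheck ✓
(backup, standup): backup after standup ✓
(demo, deploy): demo after deploy ✓
(demo, ingest): demo after ingest ✓
(demo, lunch): demo after lunch ✓
(demo, planning): demo after planning ✓
(demo, rehearsal): demo after rehearsal ✓
(demo, soundcheck): demo after soundcheck ✓
(demo, standup): demo after standup ✓
(design_review, deploy): design_review after deploy ✓
(design_review, lunch): design_review after lunch ✓
(design_review, planning): design_review after planning ✓
(design_review, soundcheck): design_review after soundcheck ✓
(design_review, standup): design_review after standup ✓
(onboarding, deploy): onboarding after deploy ✓
(onboarding, lunch): onboarding after lunch ✓
(onboarding, planning): onboarding after planning ✓
(onboarding, soundcheck): onboarding after soundcheck ✓
(onboarding, standup): onboarding after standup ✓
(planning, lunch): planning after lunch ✓
... plus 4 further pairs not listed.
Count: 28.

28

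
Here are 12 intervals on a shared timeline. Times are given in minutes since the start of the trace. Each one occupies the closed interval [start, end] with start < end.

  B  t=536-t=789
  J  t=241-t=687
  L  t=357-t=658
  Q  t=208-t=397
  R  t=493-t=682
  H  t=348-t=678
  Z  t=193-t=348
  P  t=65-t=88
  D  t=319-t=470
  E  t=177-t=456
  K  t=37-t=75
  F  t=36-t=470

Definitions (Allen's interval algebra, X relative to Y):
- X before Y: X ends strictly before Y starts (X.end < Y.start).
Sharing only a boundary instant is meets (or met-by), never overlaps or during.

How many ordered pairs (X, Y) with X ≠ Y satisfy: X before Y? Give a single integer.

29

Checking all 132 ordered pairs for relation 'before'; matching pairs in alphabetical order:
(D, B): D before B ✓
(D, R): D before R ✓
(E, B): E before B ✓
(E, R): E before R ✓
(F, B): F before B ✓
(F, R): F before R ✓
(K, B): K before B ✓
(K, D): K before D ✓
(K, E): K before E ✓
(K, H): K before H ✓
(K, J): K before J ✓
(K, L): K before L ✓
(K, Q): K before Q ✓
(K, R): K before R ✓
(K, Z): K before Z ✓
(P, B): P before B ✓
(P, D): P before D ✓
(P, E): P before E ✓
(P, H): P before H ✓
(P, J): P before J ✓
(P, L): P before L ✓
(P, Q): P before Q ✓
(P, R): P before R ✓
(P, Z): P before Z ✓
... plus 5 further pairs not listed.
Count: 29.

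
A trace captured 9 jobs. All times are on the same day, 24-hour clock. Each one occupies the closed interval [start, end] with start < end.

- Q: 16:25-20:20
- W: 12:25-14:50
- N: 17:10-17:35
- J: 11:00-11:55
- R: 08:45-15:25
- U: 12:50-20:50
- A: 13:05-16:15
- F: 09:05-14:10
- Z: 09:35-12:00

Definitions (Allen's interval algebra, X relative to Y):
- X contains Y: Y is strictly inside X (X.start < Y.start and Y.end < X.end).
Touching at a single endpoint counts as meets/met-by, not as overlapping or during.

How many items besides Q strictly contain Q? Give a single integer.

1

Target Q = [16:25, 20:20].
A [13:05, 16:15] → before → no.
F [09:05, 14:10] → before → no.
J [11:00, 11:55] → before → no.
N [17:10, 17:35] → during → no.
R [08:45, 15:25] → before → no.
U [12:50, 20:50] → contains → counts.
W [12:25, 14:50] → before → no.
Z [09:35, 12:00] → before → no.
Total: 1.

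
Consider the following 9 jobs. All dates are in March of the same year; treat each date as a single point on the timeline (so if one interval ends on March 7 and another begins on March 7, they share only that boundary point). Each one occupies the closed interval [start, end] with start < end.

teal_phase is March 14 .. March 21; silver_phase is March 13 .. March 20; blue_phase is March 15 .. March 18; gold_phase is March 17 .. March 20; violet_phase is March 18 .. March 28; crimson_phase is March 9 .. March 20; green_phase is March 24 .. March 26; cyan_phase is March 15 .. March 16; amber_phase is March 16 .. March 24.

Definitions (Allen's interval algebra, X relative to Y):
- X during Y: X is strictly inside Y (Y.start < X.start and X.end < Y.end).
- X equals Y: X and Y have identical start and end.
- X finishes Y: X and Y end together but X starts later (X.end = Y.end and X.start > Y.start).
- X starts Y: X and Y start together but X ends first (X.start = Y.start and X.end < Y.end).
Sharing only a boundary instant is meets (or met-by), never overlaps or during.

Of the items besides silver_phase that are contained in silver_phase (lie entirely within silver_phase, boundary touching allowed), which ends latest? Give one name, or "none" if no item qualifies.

Target silver_phase = [March 13, March 20].
amber_phase [March 16, March 24] → overlapped-by → excluded.
blue_phase [March 15, March 18] → during → candidate.
crimson_phase [March 9, March 20] → finished-by → excluded.
cyan_phase [March 15, March 16] → during → candidate.
gold_phase [March 17, March 20] → finishes → candidate.
green_phase [March 24, March 26] → after → excluded.
teal_phase [March 14, March 21] → overlapped-by → excluded.
violet_phase [March 18, March 28] → overlapped-by → excluded.
Among candidates, latest end is March 20 → gold_phase.

gold_phase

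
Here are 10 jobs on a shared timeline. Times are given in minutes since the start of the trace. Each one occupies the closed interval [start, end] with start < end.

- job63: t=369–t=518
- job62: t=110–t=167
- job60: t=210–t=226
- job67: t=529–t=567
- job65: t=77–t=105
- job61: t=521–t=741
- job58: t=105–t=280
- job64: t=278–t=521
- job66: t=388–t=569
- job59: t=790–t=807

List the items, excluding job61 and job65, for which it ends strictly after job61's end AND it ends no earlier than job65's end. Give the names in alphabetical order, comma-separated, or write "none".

Conditions: its end is strictly after job61's end (X.end > t=741) AND its end is no earlier than job65's end (X.end >= t=105).
job58: end t=280 > t=741? ✗; end t=280 >= t=105? ✓ → no.
job59: end t=807 > t=741? ✓; end t=807 >= t=105? ✓ → yes.
job60: end t=226 > t=741? ✗; end t=226 >= t=105? ✓ → no.
job62: end t=167 > t=741? ✗; end t=167 >= t=105? ✓ → no.
job63: end t=518 > t=741? ✗; end t=518 >= t=105? ✓ → no.
job64: end t=521 > t=741? ✗; end t=521 >= t=105? ✓ → no.
job66: end t=569 > t=741? ✗; end t=569 >= t=105? ✓ → no.
job67: end t=567 > t=741? ✗; end t=567 >= t=105? ✓ → no.
Result: job59.

job59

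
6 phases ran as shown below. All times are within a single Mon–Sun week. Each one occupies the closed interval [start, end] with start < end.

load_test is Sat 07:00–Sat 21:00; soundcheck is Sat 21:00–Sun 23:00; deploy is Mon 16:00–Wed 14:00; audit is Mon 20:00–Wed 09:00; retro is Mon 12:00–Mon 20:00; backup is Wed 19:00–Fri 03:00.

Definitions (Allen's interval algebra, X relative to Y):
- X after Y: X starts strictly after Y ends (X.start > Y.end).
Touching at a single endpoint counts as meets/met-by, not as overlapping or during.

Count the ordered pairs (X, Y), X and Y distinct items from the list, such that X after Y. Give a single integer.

11

Checking all 30 ordered pairs for relation 'after'; matching pairs in alphabetical order:
(backup, audit): backup after audit ✓
(backup, deploy): backup after deploy ✓
(backup, retro): backup after retro ✓
(load_test, audit): load_test after audit ✓
(load_test, backup): load_test after backup ✓
(load_test, deploy): load_test after deploy ✓
(load_test, retro): load_test after retro ✓
(soundcheck, audit): soundcheck after audit ✓
(soundcheck, backup): soundcheck after backup ✓
(soundcheck, deploy): soundcheck after deploy ✓
(soundcheck, retro): soundcheck after retro ✓
Count: 11.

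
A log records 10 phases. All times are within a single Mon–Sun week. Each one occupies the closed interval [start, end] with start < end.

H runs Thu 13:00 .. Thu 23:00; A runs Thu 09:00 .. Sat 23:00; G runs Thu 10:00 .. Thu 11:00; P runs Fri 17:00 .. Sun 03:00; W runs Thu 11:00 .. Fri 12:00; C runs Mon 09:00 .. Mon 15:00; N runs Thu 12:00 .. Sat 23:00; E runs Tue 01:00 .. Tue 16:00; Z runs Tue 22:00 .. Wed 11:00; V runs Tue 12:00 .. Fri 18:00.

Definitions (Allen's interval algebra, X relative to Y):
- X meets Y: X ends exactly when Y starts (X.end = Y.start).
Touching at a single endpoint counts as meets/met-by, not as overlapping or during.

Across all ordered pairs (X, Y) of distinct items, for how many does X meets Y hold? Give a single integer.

1

Checking all 90 ordered pairs for relation 'meets'; matching pairs in alphabetical order:
(G, W): G meets W ✓
Count: 1.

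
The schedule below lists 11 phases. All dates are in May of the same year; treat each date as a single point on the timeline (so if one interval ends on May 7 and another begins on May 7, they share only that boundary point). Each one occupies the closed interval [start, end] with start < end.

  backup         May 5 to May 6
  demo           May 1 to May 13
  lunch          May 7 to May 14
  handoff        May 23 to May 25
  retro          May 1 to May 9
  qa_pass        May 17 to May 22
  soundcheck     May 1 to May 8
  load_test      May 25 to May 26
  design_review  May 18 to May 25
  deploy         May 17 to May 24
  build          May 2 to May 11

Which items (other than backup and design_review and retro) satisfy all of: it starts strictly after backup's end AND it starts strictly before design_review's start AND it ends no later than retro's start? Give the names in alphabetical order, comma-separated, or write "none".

Conditions: its start is strictly after backup's end (X.start > May 6) AND its start is strictly before design_review's start (X.start < May 18) AND its end is no later than retro's start (X.end <= May 1).
build: start May 2 > May 6? ✗; start May 2 < May 18? ✓; end May 11 <= May 1? ✗ → no.
demo: start May 1 > May 6? ✗; start May 1 < May 18? ✓; end May 13 <= May 1? ✗ → no.
deploy: start May 17 > May 6? ✓; start May 17 < May 18? ✓; end May 24 <= May 1? ✗ → no.
handoff: start May 23 > May 6? ✓; start May 23 < May 18? ✗; end May 25 <= May 1? ✗ → no.
load_test: start May 25 > May 6? ✓; start May 25 < May 18? ✗; end May 26 <= May 1? ✗ → no.
lunch: start May 7 > May 6? ✓; start May 7 < May 18? ✓; end May 14 <= May 1? ✗ → no.
qa_pass: start May 17 > May 6? ✓; start May 17 < May 18? ✓; end May 22 <= May 1? ✗ → no.
soundcheck: start May 1 > May 6? ✗; start May 1 < May 18? ✓; end May 8 <= May 1? ✗ → no.
Result: none.

none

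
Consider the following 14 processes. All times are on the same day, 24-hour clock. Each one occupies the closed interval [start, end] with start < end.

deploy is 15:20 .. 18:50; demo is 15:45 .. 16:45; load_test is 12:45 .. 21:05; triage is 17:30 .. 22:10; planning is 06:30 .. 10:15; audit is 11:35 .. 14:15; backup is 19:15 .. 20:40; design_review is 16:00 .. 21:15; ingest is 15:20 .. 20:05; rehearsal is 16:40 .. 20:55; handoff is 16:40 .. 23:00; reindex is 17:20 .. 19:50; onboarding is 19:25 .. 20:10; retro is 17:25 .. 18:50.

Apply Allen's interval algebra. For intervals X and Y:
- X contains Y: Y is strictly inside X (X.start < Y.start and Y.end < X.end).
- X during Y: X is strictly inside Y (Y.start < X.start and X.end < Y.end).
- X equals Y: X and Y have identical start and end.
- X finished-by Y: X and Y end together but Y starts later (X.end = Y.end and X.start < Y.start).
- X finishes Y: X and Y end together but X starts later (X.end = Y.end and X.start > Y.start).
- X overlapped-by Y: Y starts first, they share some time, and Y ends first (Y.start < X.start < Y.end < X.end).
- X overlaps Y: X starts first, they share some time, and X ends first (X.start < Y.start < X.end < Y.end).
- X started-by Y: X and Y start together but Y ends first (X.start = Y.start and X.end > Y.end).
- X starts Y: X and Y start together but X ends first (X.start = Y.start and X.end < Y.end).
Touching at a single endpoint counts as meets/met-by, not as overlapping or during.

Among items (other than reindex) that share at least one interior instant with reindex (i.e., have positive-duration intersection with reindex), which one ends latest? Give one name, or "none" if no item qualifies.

handoff

Target reindex = [17:20, 19:50].
audit [11:35, 14:15] → before → excluded.
backup [19:15, 20:40] → overlapped-by → candidate.
demo [15:45, 16:45] → before → excluded.
deploy [15:20, 18:50] → overlaps → candidate.
design_review [16:00, 21:15] → contains → candidate.
handoff [16:40, 23:00] → contains → candidate.
ingest [15:20, 20:05] → contains → candidate.
load_test [12:45, 21:05] → contains → candidate.
onboarding [19:25, 20:10] → overlapped-by → candidate.
planning [06:30, 10:15] → before → excluded.
rehearsal [16:40, 20:55] → contains → candidate.
retro [17:25, 18:50] → during → candidate.
triage [17:30, 22:10] → overlapped-by → candidate.
Among candidates, latest end is 23:00 → handoff.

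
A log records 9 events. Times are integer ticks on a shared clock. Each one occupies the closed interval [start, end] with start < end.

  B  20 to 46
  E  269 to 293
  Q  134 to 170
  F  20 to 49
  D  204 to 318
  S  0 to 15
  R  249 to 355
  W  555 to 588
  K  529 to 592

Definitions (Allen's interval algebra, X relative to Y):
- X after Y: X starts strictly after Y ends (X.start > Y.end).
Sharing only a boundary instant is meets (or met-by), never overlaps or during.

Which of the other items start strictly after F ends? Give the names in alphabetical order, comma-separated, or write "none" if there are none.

Target F = [20, 49].
B [20, 46] → starts → no.
D [204, 318] → after → yes.
E [269, 293] → after → yes.
K [529, 592] → after → yes.
Q [134, 170] → after → yes.
R [249, 355] → after → yes.
S [0, 15] → before → no.
W [555, 588] → after → yes.
Result: D, E, K, Q, R, W.

D, E, K, Q, R, W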